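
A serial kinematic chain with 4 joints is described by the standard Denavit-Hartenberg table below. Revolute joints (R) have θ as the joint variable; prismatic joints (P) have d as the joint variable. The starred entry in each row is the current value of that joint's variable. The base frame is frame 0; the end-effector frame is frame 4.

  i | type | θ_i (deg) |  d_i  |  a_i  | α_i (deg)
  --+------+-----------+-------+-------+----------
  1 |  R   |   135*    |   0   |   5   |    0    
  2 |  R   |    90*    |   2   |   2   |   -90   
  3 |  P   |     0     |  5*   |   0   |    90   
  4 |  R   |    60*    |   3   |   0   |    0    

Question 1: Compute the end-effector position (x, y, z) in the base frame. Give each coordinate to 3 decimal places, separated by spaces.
after link 1: o_1 = (-3.5355, 3.5355, 0.0000)
after link 2: o_2 = (-4.9497, 2.1213, 2.0000)
after link 3: o_3 = (-1.4142, -1.4142, 2.0000)
after link 4: o_4 = (-1.4142, -1.4142, 5.0000)

-1.414 -1.414 5.000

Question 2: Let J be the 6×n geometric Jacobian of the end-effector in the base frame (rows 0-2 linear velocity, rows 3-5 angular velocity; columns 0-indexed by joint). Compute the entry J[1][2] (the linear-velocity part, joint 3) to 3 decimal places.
prismatic axis z_2 = (0.7071,-0.7071,0.0000)
J_v[:, 2] = z_2; J_ω[:, 2] = (0,0,0)
entry J[1][2] = -0.7071

-0.707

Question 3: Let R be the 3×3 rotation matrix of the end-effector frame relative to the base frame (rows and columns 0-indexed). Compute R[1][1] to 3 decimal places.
End-effector y-axis (col 1 of R) = (0.9659,0.2588,0.0000)
R[1][1] = 0.2588

0.259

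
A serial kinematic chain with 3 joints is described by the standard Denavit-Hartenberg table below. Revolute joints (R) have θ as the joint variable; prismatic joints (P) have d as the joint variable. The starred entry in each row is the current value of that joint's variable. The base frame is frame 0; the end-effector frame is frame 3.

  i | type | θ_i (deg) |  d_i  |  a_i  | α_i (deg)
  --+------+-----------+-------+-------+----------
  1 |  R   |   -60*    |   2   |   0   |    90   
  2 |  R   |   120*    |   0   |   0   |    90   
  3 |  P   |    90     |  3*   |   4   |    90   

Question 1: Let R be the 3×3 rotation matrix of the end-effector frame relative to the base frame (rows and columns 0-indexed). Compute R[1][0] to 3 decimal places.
End-effector x-axis (col 0 of R) = (-0.8660,-0.5000,0.0000)
R[1][0] = -0.5000

-0.500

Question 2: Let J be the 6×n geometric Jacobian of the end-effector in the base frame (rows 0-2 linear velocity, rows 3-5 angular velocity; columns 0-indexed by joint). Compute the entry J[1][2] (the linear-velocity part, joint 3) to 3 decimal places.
prismatic axis z_2 = (0.4330,-0.7500,0.5000)
J_v[:, 2] = z_2; J_ω[:, 2] = (0,0,0)
entry J[1][2] = -0.7500

-0.750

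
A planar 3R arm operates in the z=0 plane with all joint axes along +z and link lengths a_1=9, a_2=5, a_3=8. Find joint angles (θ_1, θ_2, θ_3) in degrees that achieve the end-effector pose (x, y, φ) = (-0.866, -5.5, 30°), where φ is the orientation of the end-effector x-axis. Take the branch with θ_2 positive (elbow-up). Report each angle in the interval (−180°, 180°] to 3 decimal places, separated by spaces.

-150.000 60.000 120.000

wrist centre = target − a_3·(cos φ, sin φ) = (-7.7942, -9.5000)
cos θ_2 = (150.9996−9²−5²)/(2·9·5) = 0.5000; θ_2 = 60.0003° (elbow-up)
β = atan2(-9.5000,-7.7942) = -129.3669°; ψ = atan2(4.3301,11.5000) = 20.6331°
θ_1 = β − ψ = -150.0000°
θ_3 = φ − θ_1 − θ_2 = 119.9997° (wrapped to (-180°,180°])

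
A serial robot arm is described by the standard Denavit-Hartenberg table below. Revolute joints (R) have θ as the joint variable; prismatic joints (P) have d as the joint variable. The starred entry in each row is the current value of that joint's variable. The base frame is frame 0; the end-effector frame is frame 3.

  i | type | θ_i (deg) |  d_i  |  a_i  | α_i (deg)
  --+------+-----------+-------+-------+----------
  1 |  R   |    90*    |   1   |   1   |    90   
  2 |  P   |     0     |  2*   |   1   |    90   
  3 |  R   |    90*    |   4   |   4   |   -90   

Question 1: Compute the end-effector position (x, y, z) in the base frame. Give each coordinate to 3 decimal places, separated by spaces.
6.000 2.000 -3.000

after link 1: o_1 = (0.0000, 1.0000, 1.0000)
after link 2: o_2 = (2.0000, 2.0000, 1.0000)
after link 3: o_3 = (6.0000, 2.0000, -3.0000)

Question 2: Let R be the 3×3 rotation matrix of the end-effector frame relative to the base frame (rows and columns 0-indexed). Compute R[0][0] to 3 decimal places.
End-effector x-axis (col 0 of R) = (1.0000,0.0000,0.0000)
R[0][0] = 1.0000

1.000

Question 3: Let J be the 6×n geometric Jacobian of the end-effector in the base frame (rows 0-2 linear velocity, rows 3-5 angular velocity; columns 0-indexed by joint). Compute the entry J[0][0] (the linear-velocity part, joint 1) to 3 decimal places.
axis z_0 = ẑ; lever o_n−o_0 = (6.0000,2.0000,-3.0000)
cross product → J_v[:, 0] = (-2.0000,6.0000,0.0000)
J_ω[:, 0] = z_0
entry J[0][0] = -2.0000

-2.000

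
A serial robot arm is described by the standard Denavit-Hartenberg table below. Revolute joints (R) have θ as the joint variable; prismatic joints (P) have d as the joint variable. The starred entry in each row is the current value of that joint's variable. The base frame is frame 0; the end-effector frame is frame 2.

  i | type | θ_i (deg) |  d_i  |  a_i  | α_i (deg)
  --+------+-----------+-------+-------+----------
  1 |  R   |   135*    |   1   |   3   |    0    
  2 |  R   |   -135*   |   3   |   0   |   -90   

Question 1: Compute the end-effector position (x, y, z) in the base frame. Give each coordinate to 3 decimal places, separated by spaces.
after link 1: o_1 = (-2.1213, 2.1213, 1.0000)
after link 2: o_2 = (-2.1213, 2.1213, 4.0000)

-2.121 2.121 4.000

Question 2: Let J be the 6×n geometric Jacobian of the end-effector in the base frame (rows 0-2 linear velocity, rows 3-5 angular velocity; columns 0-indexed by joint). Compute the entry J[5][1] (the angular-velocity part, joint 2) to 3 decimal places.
1.000

axis z_1 = (0.0000,0.0000,1.0000); lever o_n−o_1 = (0.0000,0.0000,3.0000)
cross product → J_v[:, 1] = (0.0000,0.0000,0.0000)
J_ω[:, 1] = z_1
entry J[5][1] = 1.0000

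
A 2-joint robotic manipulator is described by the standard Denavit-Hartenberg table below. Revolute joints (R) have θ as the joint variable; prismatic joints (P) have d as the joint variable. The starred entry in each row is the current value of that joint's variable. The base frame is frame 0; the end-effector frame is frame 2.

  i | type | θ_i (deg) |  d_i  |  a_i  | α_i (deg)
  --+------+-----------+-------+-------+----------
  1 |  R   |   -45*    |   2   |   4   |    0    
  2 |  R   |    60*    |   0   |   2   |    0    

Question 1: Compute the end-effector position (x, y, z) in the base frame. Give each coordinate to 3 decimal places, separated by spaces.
4.760 -2.311 2.000

after link 1: o_1 = (2.8284, -2.8284, 2.0000)
after link 2: o_2 = (4.7603, -2.3108, 2.0000)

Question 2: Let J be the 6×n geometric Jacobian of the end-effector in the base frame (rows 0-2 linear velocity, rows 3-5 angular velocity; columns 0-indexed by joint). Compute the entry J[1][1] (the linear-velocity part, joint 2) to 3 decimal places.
1.932

axis z_1 = (0.0000,0.0000,1.0000); lever o_n−o_1 = (1.9319,0.5176,0.0000)
cross product → J_v[:, 1] = (-0.5176,1.9319,0.0000)
J_ω[:, 1] = z_1
entry J[1][1] = 1.9319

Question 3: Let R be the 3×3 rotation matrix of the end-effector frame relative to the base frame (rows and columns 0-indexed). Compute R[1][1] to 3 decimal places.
0.966

End-effector y-axis (col 1 of R) = (-0.2588,0.9659,0.0000)
R[1][1] = 0.9659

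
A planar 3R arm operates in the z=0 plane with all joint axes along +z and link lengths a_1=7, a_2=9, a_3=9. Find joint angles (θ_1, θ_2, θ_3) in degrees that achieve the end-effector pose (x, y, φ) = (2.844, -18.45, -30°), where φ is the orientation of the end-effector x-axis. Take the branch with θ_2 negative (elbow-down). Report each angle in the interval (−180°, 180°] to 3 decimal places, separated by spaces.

-84.078 -44.992 99.070

wrist centre = target − a_3·(cos φ, sin φ) = (-4.9502, -13.9500)
cos θ_2 = (219.1073−7²−9²)/(2·7·9) = 0.7072; θ_2 = -44.9924° (elbow-down)
β = atan2(-13.9500,-4.9502) = -109.5375°; ψ = atan2(-6.3631,13.3648) = -25.4596°
θ_1 = β − ψ = -84.0779°
θ_3 = φ − θ_1 − θ_2 = 99.0703° (wrapped to (-180°,180°])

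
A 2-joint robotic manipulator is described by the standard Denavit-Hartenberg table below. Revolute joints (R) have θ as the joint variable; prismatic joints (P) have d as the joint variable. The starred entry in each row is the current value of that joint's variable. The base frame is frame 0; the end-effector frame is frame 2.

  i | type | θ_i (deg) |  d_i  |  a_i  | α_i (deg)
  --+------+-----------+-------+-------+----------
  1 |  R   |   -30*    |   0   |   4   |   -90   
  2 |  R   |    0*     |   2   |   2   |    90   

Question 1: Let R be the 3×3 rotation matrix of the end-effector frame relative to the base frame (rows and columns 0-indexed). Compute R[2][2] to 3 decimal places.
1.000

End-effector z-axis (col 2 of R) = (0.0000,0.0000,1.0000)
R[2][2] = 1.0000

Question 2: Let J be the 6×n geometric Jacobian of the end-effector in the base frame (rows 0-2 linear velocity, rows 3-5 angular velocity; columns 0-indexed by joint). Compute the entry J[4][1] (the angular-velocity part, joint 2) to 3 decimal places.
axis z_1 = (0.5000,0.8660,0.0000); lever o_n−o_1 = (2.7321,0.7321,0.0000)
cross product → J_v[:, 1] = (0.0000,0.0000,-2.0000)
J_ω[:, 1] = z_1
entry J[4][1] = 0.8660

0.866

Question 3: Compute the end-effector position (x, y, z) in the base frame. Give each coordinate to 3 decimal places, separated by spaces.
after link 1: o_1 = (3.4641, -2.0000, 0.0000)
after link 2: o_2 = (6.1962, -1.2679, 0.0000)

6.196 -1.268 0.000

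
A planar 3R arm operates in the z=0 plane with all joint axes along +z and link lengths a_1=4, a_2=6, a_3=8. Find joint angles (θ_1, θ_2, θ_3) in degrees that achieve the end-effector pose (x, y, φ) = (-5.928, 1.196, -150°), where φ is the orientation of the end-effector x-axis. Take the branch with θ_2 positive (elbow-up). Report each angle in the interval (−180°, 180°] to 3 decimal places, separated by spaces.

-0.004 120.002 90.002

wrist centre = target − a_3·(cos φ, sin φ) = (1.0002, 5.1960)
cos θ_2 = (27.9988−4²−6²)/(2·4·6) = -0.5000; θ_2 = 120.0016° (elbow-up)
β = atan2(5.1960,1.0002) = 79.1041°; ψ = atan2(5.1961,0.9999) = 79.1080°
θ_1 = β − ψ = -0.0039°
θ_3 = φ − θ_1 − θ_2 = 90.0022° (wrapped to (-180°,180°])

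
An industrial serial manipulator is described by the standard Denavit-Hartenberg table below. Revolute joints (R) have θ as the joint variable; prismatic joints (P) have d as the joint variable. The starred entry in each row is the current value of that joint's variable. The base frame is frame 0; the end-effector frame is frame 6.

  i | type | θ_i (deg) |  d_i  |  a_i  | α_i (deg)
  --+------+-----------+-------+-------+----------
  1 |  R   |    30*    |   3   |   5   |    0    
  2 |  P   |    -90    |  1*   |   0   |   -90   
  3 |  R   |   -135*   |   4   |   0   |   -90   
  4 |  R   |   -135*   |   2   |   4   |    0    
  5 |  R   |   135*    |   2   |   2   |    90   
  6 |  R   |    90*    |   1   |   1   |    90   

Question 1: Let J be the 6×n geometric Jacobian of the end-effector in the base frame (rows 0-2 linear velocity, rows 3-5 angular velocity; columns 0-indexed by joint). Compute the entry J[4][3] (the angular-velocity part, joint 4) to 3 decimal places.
axis z_3 = (0.3536,-0.6124,0.7071); lever o_n−o_3 = (5.3762,-1.6550,2.9497)
cross product → J_v[:, 3] = (-0.6361,2.7586,2.7071)
J_ω[:, 3] = z_3
entry J[4][3] = -0.6124

-0.612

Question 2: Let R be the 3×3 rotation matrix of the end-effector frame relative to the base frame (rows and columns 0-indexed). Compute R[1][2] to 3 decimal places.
End-effector z-axis (col 2 of R) = (-0.3536,0.6124,0.7071)
R[1][2] = 0.6124

0.612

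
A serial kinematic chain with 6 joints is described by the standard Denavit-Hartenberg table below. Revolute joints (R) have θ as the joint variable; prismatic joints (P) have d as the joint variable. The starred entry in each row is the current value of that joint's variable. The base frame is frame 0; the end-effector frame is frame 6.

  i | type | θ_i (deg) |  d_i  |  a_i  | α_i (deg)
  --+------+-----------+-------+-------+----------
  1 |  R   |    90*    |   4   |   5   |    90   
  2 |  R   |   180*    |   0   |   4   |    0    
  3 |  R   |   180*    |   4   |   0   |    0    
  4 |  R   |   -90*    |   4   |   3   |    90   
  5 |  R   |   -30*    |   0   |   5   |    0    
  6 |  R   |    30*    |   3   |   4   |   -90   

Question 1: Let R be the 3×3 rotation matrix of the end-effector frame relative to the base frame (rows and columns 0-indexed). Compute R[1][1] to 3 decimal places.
End-effector y-axis (col 1 of R) = (0.0000,1.0000,-0.0000)
R[1][1] = 1.0000

1.000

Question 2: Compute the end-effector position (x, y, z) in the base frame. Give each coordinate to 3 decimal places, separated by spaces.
5.500 -2.000 -7.330

after link 1: o_1 = (0.0000, 5.0000, 4.0000)
after link 2: o_2 = (0.0000, 1.0000, 4.0000)
after link 3: o_3 = (4.0000, 1.0000, 4.0000)
after link 4: o_4 = (8.0000, 1.0000, 1.0000)
after link 5: o_5 = (5.5000, 1.0000, -3.3301)
after link 6: o_6 = (5.5000, -2.0000, -7.3301)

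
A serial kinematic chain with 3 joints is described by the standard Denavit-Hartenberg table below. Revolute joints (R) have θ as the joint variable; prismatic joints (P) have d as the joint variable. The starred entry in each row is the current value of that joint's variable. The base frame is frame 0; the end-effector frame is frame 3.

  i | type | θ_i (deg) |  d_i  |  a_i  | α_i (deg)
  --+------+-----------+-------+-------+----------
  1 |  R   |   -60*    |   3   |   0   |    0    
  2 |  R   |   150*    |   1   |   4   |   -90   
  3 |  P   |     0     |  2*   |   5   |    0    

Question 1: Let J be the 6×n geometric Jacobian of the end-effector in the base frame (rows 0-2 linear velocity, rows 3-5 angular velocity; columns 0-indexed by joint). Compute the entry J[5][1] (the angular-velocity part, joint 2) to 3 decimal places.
axis z_1 = (0.0000,0.0000,1.0000); lever o_n−o_1 = (-2.0000,9.0000,1.0000)
cross product → J_v[:, 1] = (-9.0000,-2.0000,0.0000)
J_ω[:, 1] = z_1
entry J[5][1] = 1.0000

1.000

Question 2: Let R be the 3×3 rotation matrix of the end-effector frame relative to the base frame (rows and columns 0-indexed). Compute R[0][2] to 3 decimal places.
-1.000

End-effector z-axis (col 2 of R) = (-1.0000,-0.0000,0.0000)
R[0][2] = -1.0000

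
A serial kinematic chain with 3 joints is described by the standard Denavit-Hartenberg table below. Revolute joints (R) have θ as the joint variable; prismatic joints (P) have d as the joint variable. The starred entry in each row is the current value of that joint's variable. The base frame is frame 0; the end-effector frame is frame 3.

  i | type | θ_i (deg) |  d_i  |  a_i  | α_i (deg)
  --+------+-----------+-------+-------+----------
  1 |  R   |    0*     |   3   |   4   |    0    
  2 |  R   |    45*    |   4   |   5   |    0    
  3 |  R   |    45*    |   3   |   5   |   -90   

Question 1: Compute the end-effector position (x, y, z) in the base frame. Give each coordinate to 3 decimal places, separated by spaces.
after link 1: o_1 = (4.0000, 0.0000, 3.0000)
after link 2: o_2 = (7.5355, 3.5355, 7.0000)
after link 3: o_3 = (7.5355, 8.5355, 10.0000)

7.536 8.536 10.000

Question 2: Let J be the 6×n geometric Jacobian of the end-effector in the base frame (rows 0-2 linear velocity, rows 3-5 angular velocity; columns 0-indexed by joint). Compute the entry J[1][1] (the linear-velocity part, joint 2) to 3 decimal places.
3.536

axis z_1 = (0.0000,0.0000,1.0000); lever o_n−o_1 = (3.5355,8.5355,7.0000)
cross product → J_v[:, 1] = (-8.5355,3.5355,0.0000)
J_ω[:, 1] = z_1
entry J[1][1] = 3.5355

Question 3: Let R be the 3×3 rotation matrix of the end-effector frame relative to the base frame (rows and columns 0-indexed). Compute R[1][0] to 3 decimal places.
End-effector x-axis (col 0 of R) = (0.0000,1.0000,0.0000)
R[1][0] = 1.0000

1.000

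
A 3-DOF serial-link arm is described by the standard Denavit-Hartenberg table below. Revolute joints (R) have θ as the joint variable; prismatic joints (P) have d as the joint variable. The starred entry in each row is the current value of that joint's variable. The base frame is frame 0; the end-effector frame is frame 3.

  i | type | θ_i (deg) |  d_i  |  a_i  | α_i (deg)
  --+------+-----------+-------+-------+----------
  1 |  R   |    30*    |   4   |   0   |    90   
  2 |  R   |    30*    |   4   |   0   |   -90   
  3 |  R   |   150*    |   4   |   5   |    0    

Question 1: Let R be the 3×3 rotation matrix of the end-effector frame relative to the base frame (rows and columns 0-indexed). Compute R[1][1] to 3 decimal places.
End-effector y-axis (col 1 of R) = (0.0580,-0.9665,-0.2500)
R[1][1] = -0.9665

-0.967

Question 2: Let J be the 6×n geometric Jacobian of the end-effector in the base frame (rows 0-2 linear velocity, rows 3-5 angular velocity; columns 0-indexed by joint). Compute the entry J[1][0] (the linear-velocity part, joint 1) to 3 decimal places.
-4.230

axis z_0 = ẑ; lever o_n−o_0 = (-4.2296,-4.1740,5.2990)
cross product → J_v[:, 0] = (4.1740,-4.2296,0.0000)
J_ω[:, 0] = z_0
entry J[1][0] = -4.2296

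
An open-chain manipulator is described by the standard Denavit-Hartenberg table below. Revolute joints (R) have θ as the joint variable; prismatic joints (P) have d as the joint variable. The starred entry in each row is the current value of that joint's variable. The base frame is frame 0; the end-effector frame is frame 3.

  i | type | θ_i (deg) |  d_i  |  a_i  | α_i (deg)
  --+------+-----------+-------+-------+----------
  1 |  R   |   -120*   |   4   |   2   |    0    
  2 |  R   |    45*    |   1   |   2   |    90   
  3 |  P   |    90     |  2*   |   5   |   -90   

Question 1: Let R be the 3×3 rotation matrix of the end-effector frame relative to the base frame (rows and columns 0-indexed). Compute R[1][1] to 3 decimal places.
End-effector y-axis (col 1 of R) = (0.9659,0.2588,-0.0000)
R[1][1] = 0.2588

0.259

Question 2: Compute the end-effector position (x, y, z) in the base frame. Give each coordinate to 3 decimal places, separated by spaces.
after link 1: o_1 = (-1.0000, -1.7321, 4.0000)
after link 2: o_2 = (-0.4824, -3.6639, 5.0000)
after link 3: o_3 = (-2.4142, -4.1815, 10.0000)

-2.414 -4.182 10.000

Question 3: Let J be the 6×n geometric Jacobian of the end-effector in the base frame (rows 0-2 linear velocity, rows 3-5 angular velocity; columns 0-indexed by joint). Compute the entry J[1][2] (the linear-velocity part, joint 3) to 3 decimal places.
prismatic axis z_2 = (-0.9659,-0.2588,0.0000)
J_v[:, 2] = z_2; J_ω[:, 2] = (0,0,0)
entry J[1][2] = -0.2588

-0.259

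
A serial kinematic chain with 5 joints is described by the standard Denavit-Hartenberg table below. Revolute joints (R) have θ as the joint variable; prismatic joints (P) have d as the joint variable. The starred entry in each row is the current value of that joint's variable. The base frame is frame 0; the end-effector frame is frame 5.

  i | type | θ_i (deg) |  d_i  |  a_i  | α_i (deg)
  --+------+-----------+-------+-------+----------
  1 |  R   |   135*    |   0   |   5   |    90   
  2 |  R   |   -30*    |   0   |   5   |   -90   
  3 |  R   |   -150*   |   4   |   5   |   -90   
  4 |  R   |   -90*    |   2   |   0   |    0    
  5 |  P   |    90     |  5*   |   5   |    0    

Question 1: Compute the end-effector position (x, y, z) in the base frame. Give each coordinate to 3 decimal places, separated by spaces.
2.971 12.674 3.544

after link 1: o_1 = (-3.5355, 3.5355, 0.0000)
after link 2: o_2 = (-6.5974, 6.5974, -2.5000)
after link 3: o_3 = (-3.5922, 7.1277, 3.1292)
after link 4: o_4 = (-2.9798, 8.9648, 2.6292)
after link 5: o_5 = (2.9705, 12.6738, 3.5442)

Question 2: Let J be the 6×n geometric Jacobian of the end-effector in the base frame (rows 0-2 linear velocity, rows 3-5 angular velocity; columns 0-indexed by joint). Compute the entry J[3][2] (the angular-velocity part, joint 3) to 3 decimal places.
axis z_2 = (-0.3536,0.3536,0.8660); lever o_n−o_2 = (9.5679,6.0764,6.0442)
cross product → J_v[:, 2] = (-3.1253,10.4230,-5.5311)
J_ω[:, 2] = z_2
entry J[3][2] = -0.3536

-0.354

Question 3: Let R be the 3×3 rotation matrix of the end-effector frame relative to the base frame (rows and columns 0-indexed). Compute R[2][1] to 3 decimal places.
-0.866

End-effector y-axis (col 1 of R) = (0.3536,-0.3536,-0.8660)
R[2][1] = -0.8660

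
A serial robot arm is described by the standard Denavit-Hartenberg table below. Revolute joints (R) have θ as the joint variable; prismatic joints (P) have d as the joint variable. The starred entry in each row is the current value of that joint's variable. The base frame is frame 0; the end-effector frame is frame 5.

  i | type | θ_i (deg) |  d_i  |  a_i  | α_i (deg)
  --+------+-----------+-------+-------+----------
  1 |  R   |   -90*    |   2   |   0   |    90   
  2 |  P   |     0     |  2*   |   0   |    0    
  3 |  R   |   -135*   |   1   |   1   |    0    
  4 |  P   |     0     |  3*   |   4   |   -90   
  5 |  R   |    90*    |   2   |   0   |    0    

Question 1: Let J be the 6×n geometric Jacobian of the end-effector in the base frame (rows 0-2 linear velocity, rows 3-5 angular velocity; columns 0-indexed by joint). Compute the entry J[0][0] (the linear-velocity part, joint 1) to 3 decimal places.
axis z_0 = ẑ; lever o_n−o_0 = (-6.0000,2.1213,-2.9497)
cross product → J_v[:, 0] = (-2.1213,-6.0000,0.0000)
J_ω[:, 0] = z_0
entry J[0][0] = -2.1213

-2.121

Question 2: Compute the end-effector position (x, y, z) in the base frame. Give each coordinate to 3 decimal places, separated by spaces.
-6.000 2.121 -2.950

after link 1: o_1 = (0.0000, 0.0000, 2.0000)
after link 2: o_2 = (-2.0000, -0.0000, 2.0000)
after link 3: o_3 = (-3.0000, 0.7071, 1.2929)
after link 4: o_4 = (-6.0000, 3.5355, -1.5355)
after link 5: o_5 = (-6.0000, 2.1213, -2.9497)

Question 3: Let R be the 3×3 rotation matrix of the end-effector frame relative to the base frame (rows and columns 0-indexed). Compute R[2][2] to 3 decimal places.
End-effector z-axis (col 2 of R) = (-0.0000,-0.7071,-0.7071)
R[2][2] = -0.7071

-0.707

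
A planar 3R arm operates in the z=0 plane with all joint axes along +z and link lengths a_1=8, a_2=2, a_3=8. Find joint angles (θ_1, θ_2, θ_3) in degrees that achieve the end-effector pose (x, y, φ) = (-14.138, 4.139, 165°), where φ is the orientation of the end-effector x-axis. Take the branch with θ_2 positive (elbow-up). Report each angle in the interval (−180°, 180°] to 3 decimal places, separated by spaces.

wrist centre = target − a_3·(cos φ, sin φ) = (-6.4106, 2.0684)
cos θ_2 = (45.3742−8²−2²)/(2·8·2) = -0.7071; θ_2 = 134.9959° (elbow-up)
β = atan2(2.0684,-6.4106) = 162.1171°; ψ = atan2(1.4143,6.5859) = 12.1201°
θ_1 = β − ψ = 149.9970°
θ_3 = φ − θ_1 − θ_2 = -119.9929° (wrapped to (-180°,180°])

149.997 134.996 -119.993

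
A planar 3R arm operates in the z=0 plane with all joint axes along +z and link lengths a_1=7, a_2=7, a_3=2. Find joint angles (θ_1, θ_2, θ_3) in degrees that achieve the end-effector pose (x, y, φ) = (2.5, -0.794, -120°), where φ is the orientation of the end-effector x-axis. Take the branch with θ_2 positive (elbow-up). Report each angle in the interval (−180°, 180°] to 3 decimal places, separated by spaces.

-59.996 149.999 149.997

wrist centre = target − a_3·(cos φ, sin φ) = (3.5000, 0.9381)
cos θ_2 = (13.1299−7²−7²)/(2·7·7) = -0.8660; θ_2 = 149.9995° (elbow-up)
β = atan2(0.9381,3.5000) = 15.0035°; ψ = atan2(3.5001,0.9379) = 74.9997°
θ_1 = β − ψ = -59.9963°
θ_3 = φ − θ_1 − θ_2 = 149.9968° (wrapped to (-180°,180°])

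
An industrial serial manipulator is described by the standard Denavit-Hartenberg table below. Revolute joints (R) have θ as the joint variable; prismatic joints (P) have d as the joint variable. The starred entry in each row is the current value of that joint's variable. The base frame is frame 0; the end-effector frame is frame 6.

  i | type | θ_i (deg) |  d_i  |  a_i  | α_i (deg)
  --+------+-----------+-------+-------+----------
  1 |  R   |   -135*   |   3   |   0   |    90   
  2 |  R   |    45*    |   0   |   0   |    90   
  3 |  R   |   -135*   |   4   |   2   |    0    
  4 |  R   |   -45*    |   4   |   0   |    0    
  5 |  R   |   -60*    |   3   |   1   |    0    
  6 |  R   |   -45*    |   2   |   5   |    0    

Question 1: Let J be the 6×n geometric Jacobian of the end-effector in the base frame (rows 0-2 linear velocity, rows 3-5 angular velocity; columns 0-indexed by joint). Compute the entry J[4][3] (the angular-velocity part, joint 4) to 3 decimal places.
axis z_3 = (-0.5000,-0.5000,-0.7071); lever o_n−o_3 = (-8.9245,-0.8696,-5.8025)
cross product → J_v[:, 3] = (2.2863,3.4093,-4.0274)
J_ω[:, 3] = z_3
entry J[4][3] = -0.5000

-0.500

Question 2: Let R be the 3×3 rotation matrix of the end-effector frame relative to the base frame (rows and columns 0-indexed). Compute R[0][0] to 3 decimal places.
End-effector x-axis (col 0 of R) = (-0.8124,0.5536,0.1830)
R[0][0] = -0.8124

-0.812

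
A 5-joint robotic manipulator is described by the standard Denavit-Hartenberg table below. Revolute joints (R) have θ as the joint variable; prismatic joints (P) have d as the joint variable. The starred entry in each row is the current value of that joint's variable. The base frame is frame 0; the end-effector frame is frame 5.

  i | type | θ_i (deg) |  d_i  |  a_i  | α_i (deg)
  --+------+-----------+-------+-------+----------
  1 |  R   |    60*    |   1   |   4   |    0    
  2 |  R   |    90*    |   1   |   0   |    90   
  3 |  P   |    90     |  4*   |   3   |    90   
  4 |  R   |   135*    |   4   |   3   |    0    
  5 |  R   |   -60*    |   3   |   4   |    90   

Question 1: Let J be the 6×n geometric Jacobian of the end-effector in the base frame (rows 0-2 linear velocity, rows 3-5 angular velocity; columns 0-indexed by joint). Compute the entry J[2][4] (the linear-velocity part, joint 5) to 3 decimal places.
-3.864

axis z_4 = (-0.8660,0.5000,-0.0000); lever o_n−o_4 = (-0.6662,4.8461,1.0353)
cross product → J_v[:, 4] = (0.5176,0.8966,-3.8637)
J_ω[:, 4] = z_4
entry J[2][4] = -3.8637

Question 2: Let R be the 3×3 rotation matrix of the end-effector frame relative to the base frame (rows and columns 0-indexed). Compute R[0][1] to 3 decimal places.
End-effector y-axis (col 1 of R) = (-0.8660,0.5000,-0.0000)
R[0][1] = -0.8660

-0.866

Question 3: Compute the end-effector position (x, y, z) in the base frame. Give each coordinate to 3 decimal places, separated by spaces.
after link 1: o_1 = (2.0000, 3.4641, 1.0000)
after link 2: o_2 = (2.0000, 3.4641, 2.0000)
after link 3: o_3 = (4.0000, 6.9282, 5.0000)
after link 4: o_4 = (1.5966, 10.7653, 2.8787)
after link 5: o_5 = (0.9303, 15.6114, 3.9140)

0.930 15.611 3.914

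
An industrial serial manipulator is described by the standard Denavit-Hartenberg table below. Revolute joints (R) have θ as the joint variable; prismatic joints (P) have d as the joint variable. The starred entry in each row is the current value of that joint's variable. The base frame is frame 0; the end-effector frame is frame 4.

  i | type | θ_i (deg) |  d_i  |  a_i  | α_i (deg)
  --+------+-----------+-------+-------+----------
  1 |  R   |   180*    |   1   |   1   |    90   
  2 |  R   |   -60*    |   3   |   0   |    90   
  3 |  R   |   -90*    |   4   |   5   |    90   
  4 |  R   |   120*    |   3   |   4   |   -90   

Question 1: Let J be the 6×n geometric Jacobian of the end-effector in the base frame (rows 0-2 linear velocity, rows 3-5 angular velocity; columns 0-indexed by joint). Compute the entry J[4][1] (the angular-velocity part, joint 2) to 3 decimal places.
axis z_1 = (0.0000,1.0000,0.0000); lever o_n−o_1 = (7.9641,-0.0000,-1.1340)
cross product → J_v[:, 1] = (-1.1340,0.0000,-7.9641)
J_ω[:, 1] = z_1
entry J[4][1] = 1.0000

1.000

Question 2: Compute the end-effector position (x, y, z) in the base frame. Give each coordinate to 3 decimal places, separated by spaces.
6.964 -0.000 -0.134

after link 1: o_1 = (-1.0000, 0.0000, 1.0000)
after link 2: o_2 = (-1.0000, 3.0000, 1.0000)
after link 3: o_3 = (2.4641, -2.0000, -1.0000)
after link 4: o_4 = (6.9641, -0.0000, -0.1340)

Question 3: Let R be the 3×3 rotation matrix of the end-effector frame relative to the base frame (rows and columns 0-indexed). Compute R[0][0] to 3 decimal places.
0.750

End-effector x-axis (col 0 of R) = (0.7500,0.5000,-0.4330)
R[0][0] = 0.7500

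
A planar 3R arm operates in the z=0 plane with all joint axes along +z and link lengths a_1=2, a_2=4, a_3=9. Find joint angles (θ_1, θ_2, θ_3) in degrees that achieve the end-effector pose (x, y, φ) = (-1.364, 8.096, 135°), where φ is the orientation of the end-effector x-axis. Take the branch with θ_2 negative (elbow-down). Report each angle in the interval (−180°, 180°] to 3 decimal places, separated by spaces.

60.001 -60.002 135.000

wrist centre = target − a_3·(cos φ, sin φ) = (5.0000, 1.7320)
cos θ_2 = (27.9996−2²−4²)/(2·2·4) = 0.5000; θ_2 = -60.0018° (elbow-down)
β = atan2(1.7320,5.0000) = 19.1066°; ψ = atan2(-3.4642,3.9999) = -40.8947°
θ_1 = β − ψ = 60.0013°
θ_3 = φ − θ_1 − θ_2 = 135.0005° (wrapped to (-180°,180°])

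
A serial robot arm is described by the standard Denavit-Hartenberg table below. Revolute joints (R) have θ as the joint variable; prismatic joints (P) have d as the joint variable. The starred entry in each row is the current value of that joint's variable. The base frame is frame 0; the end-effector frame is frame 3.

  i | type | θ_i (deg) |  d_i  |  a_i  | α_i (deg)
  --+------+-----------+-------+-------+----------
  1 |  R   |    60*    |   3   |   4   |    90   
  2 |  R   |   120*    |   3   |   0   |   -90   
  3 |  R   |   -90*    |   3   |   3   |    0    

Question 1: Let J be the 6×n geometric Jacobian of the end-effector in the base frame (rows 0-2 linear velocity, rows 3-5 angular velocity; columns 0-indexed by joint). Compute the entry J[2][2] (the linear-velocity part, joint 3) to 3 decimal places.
axis z_2 = (-0.4330,-0.7500,-0.5000); lever o_n−o_2 = (1.2990,-3.7500,-1.5000)
cross product → J_v[:, 2] = (-0.7500,-1.2990,2.5981)
J_ω[:, 2] = z_2
entry J[2][2] = 2.5981

2.598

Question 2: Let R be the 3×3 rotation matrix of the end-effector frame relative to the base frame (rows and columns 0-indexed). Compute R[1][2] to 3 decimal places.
End-effector z-axis (col 2 of R) = (-0.4330,-0.7500,-0.5000)
R[1][2] = -0.7500

-0.750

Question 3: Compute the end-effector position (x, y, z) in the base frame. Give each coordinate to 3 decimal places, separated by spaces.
after link 1: o_1 = (2.0000, 3.4641, 3.0000)
after link 2: o_2 = (4.5981, 1.9641, 3.0000)
after link 3: o_3 = (5.8971, -1.7859, 1.5000)

5.897 -1.786 1.500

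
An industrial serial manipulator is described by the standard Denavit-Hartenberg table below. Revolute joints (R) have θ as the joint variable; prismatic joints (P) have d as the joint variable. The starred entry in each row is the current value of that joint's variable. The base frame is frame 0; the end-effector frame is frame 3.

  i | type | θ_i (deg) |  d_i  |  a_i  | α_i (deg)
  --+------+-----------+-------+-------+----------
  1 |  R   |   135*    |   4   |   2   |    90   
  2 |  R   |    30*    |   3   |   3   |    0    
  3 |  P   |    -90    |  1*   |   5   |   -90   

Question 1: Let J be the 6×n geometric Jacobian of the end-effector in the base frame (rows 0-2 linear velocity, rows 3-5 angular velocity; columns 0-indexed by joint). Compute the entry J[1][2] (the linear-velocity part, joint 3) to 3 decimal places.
0.707

prismatic axis z_2 = (0.7071,0.7071,0.0000)
J_v[:, 2] = z_2; J_ω[:, 2] = (0,0,0)
entry J[1][2] = 0.7071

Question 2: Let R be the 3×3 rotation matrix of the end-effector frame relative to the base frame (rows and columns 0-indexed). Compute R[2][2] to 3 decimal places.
End-effector z-axis (col 2 of R) = (-0.6124,0.6124,0.5000)
R[2][2] = 0.5000

0.500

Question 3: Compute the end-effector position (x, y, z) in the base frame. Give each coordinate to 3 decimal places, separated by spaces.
-2.191 7.848 1.170

after link 1: o_1 = (-1.4142, 1.4142, 4.0000)
after link 2: o_2 = (-1.1300, 5.3727, 5.5000)
after link 3: o_3 = (-2.1907, 7.8475, 1.1699)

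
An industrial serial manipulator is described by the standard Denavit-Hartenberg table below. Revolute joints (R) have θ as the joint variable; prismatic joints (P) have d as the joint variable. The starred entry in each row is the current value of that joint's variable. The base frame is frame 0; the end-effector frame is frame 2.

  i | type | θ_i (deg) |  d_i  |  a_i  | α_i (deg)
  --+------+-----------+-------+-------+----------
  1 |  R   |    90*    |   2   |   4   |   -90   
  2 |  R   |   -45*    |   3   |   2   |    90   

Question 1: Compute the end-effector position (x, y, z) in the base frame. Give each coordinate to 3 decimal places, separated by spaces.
-3.000 5.414 3.414

after link 1: o_1 = (0.0000, 4.0000, 2.0000)
after link 2: o_2 = (-3.0000, 5.4142, 3.4142)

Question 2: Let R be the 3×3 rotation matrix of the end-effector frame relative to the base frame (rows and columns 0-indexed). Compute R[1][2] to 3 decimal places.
End-effector z-axis (col 2 of R) = (-0.0000,-0.7071,0.7071)
R[1][2] = -0.7071

-0.707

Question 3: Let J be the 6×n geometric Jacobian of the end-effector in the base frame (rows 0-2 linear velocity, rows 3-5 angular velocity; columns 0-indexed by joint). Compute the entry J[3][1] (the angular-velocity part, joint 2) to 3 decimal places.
-1.000

axis z_1 = (-1.0000,0.0000,0.0000); lever o_n−o_1 = (-3.0000,1.4142,1.4142)
cross product → J_v[:, 1] = (0.0000,1.4142,-1.4142)
J_ω[:, 1] = z_1
entry J[3][1] = -1.0000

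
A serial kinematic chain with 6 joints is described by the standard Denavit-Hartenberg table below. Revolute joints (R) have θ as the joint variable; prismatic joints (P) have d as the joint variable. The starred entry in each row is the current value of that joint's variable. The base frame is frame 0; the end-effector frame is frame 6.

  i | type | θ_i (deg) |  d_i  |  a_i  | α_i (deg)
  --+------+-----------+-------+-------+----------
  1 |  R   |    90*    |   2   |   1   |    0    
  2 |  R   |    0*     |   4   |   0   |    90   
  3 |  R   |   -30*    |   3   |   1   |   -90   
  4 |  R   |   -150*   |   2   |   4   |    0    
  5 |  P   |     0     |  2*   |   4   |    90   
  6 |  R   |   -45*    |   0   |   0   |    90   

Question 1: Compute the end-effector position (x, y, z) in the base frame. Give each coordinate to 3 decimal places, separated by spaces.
after link 1: o_1 = (0.0000, 1.0000, 2.0000)
after link 2: o_2 = (0.0000, 1.0000, 6.0000)
after link 3: o_3 = (3.0000, 1.8660, 5.5000)
after link 4: o_4 = (5.0000, -0.1340, 8.9641)
after link 5: o_5 = (7.0000, -2.1340, 12.4282)
after link 6: o_6 = (7.0000, -2.1340, 12.4282)

7.000 -2.134 12.428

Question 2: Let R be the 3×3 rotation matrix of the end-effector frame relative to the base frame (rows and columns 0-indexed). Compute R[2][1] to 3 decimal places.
End-effector y-axis (col 1 of R) = (-0.8660,-0.4330,0.2500)
R[2][1] = 0.2500

0.250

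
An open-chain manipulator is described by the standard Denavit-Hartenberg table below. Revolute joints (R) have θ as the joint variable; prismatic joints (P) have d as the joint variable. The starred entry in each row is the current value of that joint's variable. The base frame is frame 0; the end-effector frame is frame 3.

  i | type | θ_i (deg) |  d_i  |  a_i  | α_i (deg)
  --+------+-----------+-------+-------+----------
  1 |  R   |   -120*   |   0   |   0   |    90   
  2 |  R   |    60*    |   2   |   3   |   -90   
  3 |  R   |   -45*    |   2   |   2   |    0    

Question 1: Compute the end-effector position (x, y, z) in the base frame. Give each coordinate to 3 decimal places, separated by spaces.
after link 1: o_1 = (0.0000, 0.0000, 0.0000)
after link 2: o_2 = (-2.4821, -0.2990, 2.5981)
after link 3: o_3 = (-3.1943, 1.2957, 4.8228)

-3.194 1.296 4.823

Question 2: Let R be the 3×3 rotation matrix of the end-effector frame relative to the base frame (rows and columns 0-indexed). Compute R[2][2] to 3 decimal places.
End-effector z-axis (col 2 of R) = (0.4330,0.7500,0.5000)
R[2][2] = 0.5000

0.500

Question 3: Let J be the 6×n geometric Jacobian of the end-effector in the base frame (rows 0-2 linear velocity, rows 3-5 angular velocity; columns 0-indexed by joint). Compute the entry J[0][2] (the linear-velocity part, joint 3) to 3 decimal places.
axis z_2 = (0.4330,0.7500,0.5000); lever o_n−o_2 = (-0.7123,1.5947,2.2247)
cross product → J_v[:, 2] = (0.8712,-1.3195,1.2247)
J_ω[:, 2] = z_2
entry J[0][2] = 0.8712

0.871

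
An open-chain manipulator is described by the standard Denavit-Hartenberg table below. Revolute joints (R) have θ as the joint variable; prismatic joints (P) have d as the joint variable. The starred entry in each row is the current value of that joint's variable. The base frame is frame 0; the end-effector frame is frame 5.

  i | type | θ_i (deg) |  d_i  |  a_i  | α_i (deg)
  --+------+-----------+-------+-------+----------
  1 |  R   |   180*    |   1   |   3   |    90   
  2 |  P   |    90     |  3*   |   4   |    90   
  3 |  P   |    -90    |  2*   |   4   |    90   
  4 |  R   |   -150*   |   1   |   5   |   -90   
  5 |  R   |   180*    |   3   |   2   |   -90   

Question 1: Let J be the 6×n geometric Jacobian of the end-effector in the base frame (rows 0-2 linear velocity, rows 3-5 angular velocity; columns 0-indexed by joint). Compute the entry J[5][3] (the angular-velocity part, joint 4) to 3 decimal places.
axis z_3 = (0.0000,-0.0000,-1.0000); lever o_n−o_3 = (4.0981,1.0981,-1.0000)
cross product → J_v[:, 3] = (1.0981,-4.0981,0.0000)
J_ω[:, 3] = z_3
entry J[5][3] = -1.0000

-1.000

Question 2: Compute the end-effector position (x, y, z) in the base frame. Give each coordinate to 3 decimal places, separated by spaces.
-0.902 0.098 4.000

after link 1: o_1 = (-3.0000, 0.0000, 1.0000)
after link 2: o_2 = (-3.0000, 3.0000, 5.0000)
after link 3: o_3 = (-5.0000, -1.0000, 5.0000)
after link 4: o_4 = (-2.5000, 3.3301, 4.0000)
after link 5: o_5 = (-0.9019, 0.0981, 4.0000)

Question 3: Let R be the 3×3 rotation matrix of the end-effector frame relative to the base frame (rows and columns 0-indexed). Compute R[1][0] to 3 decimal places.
End-effector x-axis (col 0 of R) = (-0.5000,-0.8660,0.0000)
R[1][0] = -0.8660

-0.866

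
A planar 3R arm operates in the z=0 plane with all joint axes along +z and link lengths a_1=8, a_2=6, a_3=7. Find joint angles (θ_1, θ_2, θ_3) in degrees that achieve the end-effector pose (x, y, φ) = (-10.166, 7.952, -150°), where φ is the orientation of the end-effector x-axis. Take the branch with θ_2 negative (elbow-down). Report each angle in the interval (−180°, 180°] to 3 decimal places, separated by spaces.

wrist centre = target − a_3·(cos φ, sin φ) = (-4.1038, 11.4520)
cos θ_2 = (147.9897−8²−6²)/(2·8·6) = 0.4999; θ_2 = -60.0071° (elbow-down)
β = atan2(11.4520,-4.1038) = 109.7151°; ψ = atan2(-5.1965,10.9994) = -25.2879°
θ_1 = β − ψ = 135.0030°
θ_3 = φ − θ_1 − θ_2 = 135.0041° (wrapped to (-180°,180°])

135.003 -60.007 135.004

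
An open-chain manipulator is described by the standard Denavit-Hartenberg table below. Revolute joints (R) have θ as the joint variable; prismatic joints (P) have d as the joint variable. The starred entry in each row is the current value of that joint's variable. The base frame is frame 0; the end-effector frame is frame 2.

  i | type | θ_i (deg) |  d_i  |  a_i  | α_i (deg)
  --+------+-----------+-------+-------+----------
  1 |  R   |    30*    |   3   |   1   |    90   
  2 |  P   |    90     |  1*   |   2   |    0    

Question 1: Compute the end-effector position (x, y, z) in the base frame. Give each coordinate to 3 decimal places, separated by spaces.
1.366 -0.366 5.000

after link 1: o_1 = (0.8660, 0.5000, 3.0000)
after link 2: o_2 = (1.3660, -0.3660, 5.0000)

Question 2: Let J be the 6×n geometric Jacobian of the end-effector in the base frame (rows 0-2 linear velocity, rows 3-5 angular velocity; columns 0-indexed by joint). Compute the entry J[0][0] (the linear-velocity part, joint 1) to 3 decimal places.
0.366

axis z_0 = ẑ; lever o_n−o_0 = (1.3660,-0.3660,5.0000)
cross product → J_v[:, 0] = (0.3660,1.3660,-0.0000)
J_ω[:, 0] = z_0
entry J[0][0] = 0.3660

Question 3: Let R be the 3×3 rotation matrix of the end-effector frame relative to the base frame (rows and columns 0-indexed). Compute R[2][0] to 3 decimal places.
1.000

End-effector x-axis (col 0 of R) = (0.0000,0.0000,1.0000)
R[2][0] = 1.0000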